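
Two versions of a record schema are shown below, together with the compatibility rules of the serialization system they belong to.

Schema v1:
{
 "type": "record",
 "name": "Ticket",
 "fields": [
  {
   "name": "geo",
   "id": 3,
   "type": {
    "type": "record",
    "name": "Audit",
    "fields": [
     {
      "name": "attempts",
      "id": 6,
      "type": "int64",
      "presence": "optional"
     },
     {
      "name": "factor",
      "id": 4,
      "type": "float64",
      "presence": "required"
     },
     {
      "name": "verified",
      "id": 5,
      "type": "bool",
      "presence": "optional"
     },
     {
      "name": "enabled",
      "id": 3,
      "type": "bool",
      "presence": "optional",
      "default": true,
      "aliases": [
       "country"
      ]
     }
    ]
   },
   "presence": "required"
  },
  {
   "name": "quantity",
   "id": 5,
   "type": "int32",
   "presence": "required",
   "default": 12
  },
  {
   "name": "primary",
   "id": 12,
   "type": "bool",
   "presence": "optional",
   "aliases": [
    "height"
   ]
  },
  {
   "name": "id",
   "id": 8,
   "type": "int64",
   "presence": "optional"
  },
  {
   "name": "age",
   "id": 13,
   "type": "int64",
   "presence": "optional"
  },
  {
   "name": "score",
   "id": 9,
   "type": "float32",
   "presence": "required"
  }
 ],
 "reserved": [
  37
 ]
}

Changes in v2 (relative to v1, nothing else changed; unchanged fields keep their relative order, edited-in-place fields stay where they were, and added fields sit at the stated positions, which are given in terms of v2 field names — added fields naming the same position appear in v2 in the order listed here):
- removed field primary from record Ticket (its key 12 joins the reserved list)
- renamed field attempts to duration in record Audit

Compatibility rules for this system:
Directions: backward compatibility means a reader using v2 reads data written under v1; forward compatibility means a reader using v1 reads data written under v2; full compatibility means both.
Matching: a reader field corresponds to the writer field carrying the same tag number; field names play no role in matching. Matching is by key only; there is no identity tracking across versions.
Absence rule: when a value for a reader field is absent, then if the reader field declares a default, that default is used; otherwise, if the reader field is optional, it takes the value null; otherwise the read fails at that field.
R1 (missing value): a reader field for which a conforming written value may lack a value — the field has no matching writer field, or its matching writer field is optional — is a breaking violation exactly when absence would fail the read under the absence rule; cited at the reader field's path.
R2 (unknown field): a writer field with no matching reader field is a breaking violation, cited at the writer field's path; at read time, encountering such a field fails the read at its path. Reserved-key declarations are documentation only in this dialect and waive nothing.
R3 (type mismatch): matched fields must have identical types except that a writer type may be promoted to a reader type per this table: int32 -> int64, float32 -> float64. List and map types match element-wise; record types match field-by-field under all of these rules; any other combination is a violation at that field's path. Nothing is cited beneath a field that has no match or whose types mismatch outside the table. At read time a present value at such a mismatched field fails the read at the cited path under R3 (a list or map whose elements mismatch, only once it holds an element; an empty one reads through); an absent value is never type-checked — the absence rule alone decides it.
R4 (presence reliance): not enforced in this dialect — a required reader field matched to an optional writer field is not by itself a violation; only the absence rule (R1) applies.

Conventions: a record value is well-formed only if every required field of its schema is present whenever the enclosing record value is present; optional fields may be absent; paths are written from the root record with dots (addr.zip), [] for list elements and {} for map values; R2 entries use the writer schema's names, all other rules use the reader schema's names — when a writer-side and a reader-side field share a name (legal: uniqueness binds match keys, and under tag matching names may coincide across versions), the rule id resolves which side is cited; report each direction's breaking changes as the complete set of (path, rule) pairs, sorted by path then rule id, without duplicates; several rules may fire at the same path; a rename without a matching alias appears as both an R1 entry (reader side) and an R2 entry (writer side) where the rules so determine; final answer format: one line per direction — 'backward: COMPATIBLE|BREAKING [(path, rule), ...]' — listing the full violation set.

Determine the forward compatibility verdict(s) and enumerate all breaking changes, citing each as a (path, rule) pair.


forward: COMPATIBLE []

arrows below run writer -> reader for Ticket
forward analysis of Ticket with v1 as reader and v2 as writer:
  geo: Audit -> Audit, writer required; from geo
  quantity: int32 -> int32, writer required; from quantity
  primary: no writer-side match
  id: int64 -> int64, writer optional; from id
  age: int64 -> int64, writer optional; from age
  score: float32 -> float32, writer required; from score
  geo.attempts: int64 -> int64, writer optional; from geo.duration
  geo.factor: float64 -> float64, writer required; from geo.factor
  geo.verified: bool -> bool, writer optional; from geo.verified
  geo.enabled: bool -> bool, writer optional; from geo.enabled
  => forward: COMPATIBLE
the rest of the Ticket diff is inert for this question:
  removed field primary from record Ticket (its key 12 joins the reserved list) -> fires only in the backward direction of Ticket, which is not asked here
  renamed field attempts to duration in record Audit -> no rule fires on it in Ticket's dialect; the asked verdict holds


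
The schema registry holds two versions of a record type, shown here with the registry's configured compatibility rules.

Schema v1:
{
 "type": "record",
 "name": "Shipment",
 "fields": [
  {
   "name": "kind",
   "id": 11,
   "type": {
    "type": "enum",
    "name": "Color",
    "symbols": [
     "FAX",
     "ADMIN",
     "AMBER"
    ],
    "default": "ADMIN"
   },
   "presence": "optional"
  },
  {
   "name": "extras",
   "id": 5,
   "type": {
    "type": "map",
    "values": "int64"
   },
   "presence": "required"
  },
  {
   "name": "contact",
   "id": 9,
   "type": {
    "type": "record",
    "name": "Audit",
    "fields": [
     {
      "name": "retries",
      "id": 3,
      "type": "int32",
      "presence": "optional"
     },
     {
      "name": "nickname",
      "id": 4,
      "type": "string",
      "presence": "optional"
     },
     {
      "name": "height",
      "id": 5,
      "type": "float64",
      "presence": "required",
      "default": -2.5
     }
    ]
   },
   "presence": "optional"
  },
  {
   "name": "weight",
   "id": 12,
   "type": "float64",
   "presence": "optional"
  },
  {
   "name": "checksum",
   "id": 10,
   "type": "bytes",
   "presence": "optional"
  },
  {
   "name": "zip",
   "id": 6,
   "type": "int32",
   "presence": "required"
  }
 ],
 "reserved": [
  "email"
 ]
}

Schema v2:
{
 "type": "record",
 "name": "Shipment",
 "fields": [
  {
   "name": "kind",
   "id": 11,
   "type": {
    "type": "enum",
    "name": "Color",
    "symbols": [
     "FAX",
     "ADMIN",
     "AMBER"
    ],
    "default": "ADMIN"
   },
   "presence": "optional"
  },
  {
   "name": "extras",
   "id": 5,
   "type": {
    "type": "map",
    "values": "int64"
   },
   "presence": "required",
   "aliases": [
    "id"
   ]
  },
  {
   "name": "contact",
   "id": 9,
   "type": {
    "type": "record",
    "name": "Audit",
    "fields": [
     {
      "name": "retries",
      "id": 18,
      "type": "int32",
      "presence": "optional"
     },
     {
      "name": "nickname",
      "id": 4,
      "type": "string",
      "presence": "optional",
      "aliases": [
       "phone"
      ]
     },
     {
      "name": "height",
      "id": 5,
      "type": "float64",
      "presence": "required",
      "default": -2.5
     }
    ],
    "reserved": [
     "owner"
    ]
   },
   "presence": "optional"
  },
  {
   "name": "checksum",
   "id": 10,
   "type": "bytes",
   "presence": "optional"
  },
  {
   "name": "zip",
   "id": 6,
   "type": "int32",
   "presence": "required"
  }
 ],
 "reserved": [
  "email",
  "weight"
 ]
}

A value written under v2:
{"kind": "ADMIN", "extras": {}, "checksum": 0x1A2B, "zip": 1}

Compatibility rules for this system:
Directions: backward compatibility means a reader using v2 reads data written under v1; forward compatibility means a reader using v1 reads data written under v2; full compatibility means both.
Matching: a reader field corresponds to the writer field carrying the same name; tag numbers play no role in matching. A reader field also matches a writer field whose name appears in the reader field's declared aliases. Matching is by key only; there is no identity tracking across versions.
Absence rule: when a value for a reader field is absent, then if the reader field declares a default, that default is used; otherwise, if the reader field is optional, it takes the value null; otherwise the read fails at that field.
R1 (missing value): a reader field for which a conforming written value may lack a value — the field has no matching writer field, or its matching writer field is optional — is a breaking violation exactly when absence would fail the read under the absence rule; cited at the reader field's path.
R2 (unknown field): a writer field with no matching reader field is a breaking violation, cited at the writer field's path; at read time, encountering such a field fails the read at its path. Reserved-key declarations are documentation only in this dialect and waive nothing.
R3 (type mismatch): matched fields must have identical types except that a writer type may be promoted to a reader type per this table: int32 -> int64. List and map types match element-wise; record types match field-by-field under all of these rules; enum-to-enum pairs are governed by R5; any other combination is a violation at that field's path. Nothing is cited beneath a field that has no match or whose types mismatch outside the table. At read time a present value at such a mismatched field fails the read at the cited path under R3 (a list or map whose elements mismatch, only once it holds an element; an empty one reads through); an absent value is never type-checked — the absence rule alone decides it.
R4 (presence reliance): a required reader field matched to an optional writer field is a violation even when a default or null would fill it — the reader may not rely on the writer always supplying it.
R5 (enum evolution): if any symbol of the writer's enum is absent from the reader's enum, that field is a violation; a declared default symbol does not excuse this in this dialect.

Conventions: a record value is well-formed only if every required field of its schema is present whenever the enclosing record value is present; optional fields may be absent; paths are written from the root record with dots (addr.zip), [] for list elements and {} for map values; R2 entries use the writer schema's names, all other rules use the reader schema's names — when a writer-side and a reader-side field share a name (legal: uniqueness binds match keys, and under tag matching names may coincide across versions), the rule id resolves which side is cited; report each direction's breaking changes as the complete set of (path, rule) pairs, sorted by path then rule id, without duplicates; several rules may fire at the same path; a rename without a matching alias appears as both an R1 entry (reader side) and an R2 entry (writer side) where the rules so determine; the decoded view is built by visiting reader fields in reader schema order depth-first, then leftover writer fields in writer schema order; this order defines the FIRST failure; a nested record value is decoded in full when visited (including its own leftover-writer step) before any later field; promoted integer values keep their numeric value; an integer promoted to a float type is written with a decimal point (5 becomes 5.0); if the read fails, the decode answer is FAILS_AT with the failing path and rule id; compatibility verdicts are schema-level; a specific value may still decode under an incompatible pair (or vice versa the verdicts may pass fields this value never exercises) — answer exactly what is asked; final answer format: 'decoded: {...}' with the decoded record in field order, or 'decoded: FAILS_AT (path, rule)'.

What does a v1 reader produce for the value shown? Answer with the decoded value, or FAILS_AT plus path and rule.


the writer's type comes first in each Shipment pair
migrating the Shipment value to v1:
  kind := "ADMIN"
  extras := {}
  contact := null (not supplied -> null)
  weight := null (not supplied -> null)
  checksum := 0x1A2B
  zip := 1
  => decoded: {"kind": "ADMIN", "extras": {}, "contact": null, "weight": null, "checksum": 0x1A2B, "zip": 1}
ruling out the remaining Shipment differences:
  removed field weight from record Shipment (its key "weight" joins the reserved list) -> changes Shipment's schema-level verdicts only — the decode of this value is the same
  field retries in record Audit: tag 3 changed to 18 -> triggers nothing under the printed rules; the Shipment answer is the same either way

decoded: {"kind": "ADMIN", "extras": {}, "contact": null, "weight": null, "checksum": 0x1A2B, "zip": 1}


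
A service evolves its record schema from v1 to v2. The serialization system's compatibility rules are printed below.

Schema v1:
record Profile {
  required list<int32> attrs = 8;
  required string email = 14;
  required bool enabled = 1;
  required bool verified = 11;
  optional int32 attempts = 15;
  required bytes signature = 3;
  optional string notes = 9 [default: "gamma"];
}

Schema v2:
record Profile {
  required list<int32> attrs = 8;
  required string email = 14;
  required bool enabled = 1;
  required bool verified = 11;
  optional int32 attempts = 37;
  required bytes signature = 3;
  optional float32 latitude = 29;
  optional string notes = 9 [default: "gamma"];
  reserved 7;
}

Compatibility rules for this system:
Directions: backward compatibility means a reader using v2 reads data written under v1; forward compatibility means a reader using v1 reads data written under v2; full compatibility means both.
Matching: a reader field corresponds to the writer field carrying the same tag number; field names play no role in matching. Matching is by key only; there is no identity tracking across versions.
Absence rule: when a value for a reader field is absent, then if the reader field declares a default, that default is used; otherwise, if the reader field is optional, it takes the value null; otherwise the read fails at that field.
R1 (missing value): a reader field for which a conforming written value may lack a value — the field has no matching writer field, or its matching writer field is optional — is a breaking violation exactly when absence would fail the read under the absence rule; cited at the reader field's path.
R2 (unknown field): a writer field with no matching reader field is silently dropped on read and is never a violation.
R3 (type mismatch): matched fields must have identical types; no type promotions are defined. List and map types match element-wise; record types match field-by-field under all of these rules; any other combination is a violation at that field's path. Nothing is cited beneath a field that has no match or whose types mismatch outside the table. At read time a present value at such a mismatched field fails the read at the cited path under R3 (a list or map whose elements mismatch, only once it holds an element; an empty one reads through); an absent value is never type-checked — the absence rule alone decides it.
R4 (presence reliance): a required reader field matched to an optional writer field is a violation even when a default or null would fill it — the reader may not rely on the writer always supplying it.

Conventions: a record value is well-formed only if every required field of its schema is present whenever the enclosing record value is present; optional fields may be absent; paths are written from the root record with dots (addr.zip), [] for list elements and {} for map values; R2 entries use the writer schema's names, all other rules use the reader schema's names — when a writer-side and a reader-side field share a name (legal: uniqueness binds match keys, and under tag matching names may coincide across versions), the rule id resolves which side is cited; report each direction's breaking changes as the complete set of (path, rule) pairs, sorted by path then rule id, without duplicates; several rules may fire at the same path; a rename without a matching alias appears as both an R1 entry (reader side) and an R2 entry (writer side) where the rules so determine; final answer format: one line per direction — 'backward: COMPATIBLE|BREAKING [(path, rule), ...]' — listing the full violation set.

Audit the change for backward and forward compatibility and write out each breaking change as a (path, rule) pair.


backward: COMPATIBLE []; forward: COMPATIBLE []

the writer's type comes first in each Profile pair
backward analysis of Profile with v2 as reader and v1 as writer:
  writer required, list<int32> -> list<int32>: reader attrs maps from writer attrs
  writer required, string -> string: reader email maps from writer email
  writer required, bool -> bool: reader enabled maps from writer enabled
  writer required, bool -> bool: reader verified maps from writer verified
  attempts: no writer-side match
  writer required, bytes -> bytes: reader signature maps from writer signature
  latitude: no writer-side match
  writer optional, string -> string: reader notes maps from writer notes
  attempts (writer side), unknown to reader
  nothing fires on Profile: backward is COMPATIBLE
forward analysis of Profile with v1 as reader and v2 as writer:
  writer required, list<int32> -> list<int32>: reader attrs maps from writer attrs
  writer required, string -> string: reader email maps from writer email
  writer required, bool -> bool: reader enabled maps from writer enabled
  writer required, bool -> bool: reader verified maps from writer verified
  attempts: no writer-side match
  writer required, bytes -> bytes: reader signature maps from writer signature
  writer optional, string -> string: reader notes maps from writer notes
  attempts (writer side), unknown to reader
  latitude (writer side), unknown to reader
  nothing fires on Profile: forward is COMPATIBLE


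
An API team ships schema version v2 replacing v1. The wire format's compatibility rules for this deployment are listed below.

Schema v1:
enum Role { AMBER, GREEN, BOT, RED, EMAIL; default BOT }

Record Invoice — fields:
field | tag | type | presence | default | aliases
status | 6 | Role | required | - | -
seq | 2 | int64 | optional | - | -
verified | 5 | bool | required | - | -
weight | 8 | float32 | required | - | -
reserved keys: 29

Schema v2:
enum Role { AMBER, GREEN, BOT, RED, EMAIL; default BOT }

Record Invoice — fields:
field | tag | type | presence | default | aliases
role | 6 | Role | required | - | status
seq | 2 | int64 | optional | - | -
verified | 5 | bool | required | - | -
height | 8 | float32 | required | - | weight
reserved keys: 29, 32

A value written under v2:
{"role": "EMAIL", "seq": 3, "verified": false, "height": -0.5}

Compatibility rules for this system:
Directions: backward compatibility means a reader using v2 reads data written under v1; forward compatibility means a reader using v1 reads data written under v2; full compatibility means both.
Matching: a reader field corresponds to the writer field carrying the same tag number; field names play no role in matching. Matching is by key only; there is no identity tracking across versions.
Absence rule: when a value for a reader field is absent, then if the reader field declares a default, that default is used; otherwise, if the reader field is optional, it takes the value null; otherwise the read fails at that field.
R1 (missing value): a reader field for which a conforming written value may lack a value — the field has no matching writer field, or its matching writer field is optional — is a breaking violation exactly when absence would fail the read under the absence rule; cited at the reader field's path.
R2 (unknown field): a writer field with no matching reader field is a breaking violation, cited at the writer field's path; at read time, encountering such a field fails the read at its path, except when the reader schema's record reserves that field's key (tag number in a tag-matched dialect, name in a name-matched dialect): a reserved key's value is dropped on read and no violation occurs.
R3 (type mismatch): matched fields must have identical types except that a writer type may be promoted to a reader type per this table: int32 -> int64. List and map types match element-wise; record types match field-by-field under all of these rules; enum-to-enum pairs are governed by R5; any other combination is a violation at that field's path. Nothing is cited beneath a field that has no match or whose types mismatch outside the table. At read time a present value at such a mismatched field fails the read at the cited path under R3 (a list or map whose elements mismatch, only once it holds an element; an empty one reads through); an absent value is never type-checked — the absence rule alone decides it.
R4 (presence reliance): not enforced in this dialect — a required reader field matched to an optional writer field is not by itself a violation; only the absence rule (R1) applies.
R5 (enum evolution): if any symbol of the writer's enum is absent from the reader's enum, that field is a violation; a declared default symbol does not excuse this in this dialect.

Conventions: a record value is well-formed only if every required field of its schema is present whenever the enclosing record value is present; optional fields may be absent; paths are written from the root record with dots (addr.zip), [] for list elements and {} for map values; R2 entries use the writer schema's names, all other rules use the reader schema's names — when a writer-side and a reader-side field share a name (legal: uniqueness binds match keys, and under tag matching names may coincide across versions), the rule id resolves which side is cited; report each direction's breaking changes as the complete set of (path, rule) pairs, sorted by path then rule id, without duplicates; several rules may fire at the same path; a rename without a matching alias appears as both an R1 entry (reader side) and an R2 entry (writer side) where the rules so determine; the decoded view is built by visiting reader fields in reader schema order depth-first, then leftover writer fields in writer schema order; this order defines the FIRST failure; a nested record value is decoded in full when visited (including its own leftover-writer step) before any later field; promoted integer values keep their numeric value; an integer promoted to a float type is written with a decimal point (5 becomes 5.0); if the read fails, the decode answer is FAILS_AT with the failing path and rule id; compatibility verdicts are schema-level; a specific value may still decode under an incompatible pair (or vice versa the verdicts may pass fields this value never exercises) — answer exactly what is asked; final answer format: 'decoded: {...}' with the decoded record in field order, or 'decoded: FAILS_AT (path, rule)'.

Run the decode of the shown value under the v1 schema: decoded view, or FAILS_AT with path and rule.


in Invoice below, arrows point writer -> reader
decode walk for Invoice under reader schema v1:
  status := "EMAIL" (from writer role)
  seq := 3
  verified := false
  weight := -0.5 (from writer height)
  => decoded: {"status": "EMAIL", "seq": 3, "verified": false, "weight": -0.5}
checking off the Invoice differences that do not matter here:
  renamed field weight to height in record Invoice (alias weight declared on the renamed field) -> no rule fires on it and the decoded Invoice view is identical with or without it
  renamed field status to role in record Invoice (alias status declared on the renamed field) -> no rule fires on it and the decoded Invoice view is identical with or without it

decoded: {"status": "EMAIL", "seq": 3, "verified": false, "weight": -0.5}


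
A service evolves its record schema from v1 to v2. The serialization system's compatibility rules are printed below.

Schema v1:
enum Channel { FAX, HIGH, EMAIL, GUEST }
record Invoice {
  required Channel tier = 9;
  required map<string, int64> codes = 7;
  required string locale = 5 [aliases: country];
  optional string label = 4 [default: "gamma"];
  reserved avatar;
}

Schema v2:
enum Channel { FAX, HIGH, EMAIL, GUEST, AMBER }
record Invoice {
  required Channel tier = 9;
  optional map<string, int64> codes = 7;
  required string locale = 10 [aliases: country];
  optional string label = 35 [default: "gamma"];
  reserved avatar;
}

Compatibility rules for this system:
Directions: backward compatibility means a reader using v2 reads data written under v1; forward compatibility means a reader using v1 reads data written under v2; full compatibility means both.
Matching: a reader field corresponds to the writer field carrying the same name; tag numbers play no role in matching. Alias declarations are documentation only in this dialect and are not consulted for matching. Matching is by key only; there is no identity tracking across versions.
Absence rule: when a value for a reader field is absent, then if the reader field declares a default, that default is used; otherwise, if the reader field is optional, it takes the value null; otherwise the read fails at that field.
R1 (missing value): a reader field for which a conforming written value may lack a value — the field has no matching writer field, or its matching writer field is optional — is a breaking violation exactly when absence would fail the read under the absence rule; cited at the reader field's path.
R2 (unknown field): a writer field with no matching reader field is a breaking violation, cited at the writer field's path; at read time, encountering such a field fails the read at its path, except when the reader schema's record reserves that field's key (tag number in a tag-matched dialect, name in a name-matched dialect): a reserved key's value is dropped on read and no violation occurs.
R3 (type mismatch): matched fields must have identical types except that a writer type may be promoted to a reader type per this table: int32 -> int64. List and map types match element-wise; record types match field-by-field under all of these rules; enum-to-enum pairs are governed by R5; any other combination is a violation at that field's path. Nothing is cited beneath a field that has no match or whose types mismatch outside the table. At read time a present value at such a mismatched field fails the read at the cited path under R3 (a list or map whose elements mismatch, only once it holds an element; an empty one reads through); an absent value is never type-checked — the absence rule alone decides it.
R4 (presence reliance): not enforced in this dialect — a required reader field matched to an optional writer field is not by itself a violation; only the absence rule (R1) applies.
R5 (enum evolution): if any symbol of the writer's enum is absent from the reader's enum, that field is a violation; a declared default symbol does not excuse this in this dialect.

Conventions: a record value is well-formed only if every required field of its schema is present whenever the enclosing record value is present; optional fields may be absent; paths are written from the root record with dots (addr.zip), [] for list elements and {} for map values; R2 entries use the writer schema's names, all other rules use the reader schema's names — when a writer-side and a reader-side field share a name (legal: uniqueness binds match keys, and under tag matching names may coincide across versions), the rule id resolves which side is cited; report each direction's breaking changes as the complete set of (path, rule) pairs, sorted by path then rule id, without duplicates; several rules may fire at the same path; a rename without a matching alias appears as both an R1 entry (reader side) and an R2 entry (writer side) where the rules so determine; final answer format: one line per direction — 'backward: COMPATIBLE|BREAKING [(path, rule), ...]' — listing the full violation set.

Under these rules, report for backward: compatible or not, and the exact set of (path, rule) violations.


arrows below run writer -> reader for Invoice
backward on Invoice — v2 reading data written by v1:
  tier: Channel -> Channel, writer required; from tier
  codes: map<string, int64> -> map<string, int64>, writer required; from codes
  locale: string -> string, writer required; from locale
  label: string -> string, writer optional; from label
  => no violations; backward on Invoice: COMPATIBLE
the rest of the Invoice diff is inert for this question:
  field locale in record Invoice: tag 5 changed to 10 -> inert for the asked Invoice verdict: nothing fires
  enum Channel (field tier in record Invoice): symbol AMBER added -> its effect on Invoice is confined to the forward direction, not asked
  field label in record Invoice: tag 4 changed to 35 -> inert for the asked Invoice verdict: nothing fires
  field codes in record Invoice: required changed to optional -> its effect on Invoice is confined to the forward direction, not asked

backward: COMPATIBLE []


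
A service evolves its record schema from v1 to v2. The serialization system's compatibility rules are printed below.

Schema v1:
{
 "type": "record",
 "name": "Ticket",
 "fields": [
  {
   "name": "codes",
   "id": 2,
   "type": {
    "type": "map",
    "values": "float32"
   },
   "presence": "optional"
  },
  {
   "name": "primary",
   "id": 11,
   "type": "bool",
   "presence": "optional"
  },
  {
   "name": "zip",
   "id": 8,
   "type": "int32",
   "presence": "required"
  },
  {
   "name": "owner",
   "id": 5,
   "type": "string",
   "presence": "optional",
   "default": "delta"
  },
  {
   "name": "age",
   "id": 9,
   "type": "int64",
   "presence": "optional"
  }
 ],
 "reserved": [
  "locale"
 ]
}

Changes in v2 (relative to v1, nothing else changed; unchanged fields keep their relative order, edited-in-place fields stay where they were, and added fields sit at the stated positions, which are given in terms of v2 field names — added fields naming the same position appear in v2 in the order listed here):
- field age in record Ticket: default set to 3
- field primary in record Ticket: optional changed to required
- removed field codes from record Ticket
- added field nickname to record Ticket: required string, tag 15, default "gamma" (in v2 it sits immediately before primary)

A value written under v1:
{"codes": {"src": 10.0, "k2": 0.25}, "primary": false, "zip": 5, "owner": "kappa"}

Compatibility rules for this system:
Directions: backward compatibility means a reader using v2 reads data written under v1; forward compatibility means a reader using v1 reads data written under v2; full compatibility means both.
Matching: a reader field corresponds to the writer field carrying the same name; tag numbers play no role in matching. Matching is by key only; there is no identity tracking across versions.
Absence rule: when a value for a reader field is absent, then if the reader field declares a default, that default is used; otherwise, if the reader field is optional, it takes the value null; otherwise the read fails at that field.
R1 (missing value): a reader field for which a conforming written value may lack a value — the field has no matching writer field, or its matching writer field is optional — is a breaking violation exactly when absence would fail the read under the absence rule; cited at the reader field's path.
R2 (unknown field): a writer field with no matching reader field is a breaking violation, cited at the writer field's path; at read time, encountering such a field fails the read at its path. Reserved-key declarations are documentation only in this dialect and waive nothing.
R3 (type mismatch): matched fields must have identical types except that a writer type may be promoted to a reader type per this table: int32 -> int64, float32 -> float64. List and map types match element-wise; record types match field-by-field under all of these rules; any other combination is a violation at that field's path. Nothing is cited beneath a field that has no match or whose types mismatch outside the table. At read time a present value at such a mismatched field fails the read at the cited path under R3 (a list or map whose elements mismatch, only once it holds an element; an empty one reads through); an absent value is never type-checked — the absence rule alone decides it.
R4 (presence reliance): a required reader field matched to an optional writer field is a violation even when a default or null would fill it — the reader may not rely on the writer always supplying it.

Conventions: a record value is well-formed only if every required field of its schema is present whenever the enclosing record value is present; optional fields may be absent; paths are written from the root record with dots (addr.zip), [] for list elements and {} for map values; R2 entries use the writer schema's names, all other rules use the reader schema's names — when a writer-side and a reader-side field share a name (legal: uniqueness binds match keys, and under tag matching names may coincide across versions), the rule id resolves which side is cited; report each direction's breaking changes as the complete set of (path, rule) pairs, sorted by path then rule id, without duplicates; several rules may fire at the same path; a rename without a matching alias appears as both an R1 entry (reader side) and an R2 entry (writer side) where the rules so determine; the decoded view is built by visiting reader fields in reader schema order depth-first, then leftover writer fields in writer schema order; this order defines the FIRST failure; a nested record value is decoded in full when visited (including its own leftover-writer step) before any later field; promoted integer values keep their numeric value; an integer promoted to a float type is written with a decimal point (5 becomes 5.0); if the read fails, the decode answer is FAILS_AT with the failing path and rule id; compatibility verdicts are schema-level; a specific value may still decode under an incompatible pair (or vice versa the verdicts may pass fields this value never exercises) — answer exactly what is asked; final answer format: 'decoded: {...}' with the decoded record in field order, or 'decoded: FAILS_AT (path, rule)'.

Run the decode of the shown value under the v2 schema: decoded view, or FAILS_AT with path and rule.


decoded: FAILS_AT (codes, R2)

each type pair in Ticket: writer, then reader
migrating the Ticket value to v2:
  nickname := "gamma" (no value, default fills)
  primary := false
  zip := 5
  owner := "kappa"
  age := 3 (no value, default fills)
  read fails at codes under R2 (unknown field)
  => FAILS_AT (codes, R2)
the rest of the Ticket diff is inert for this question:
  field age in record Ticket: default set to 3 -> triggers nothing under the printed rules; the Ticket answer is the same either way
  field primary in record Ticket: optional changed to required -> affects the rule determinations only; this particular Ticket value decodes identically
  added field nickname to record Ticket: required string, tag 15, default "gamma" (in v2 it sits immediately before primary) -> affects the rule determinations only; this particular Ticket value decodes identically


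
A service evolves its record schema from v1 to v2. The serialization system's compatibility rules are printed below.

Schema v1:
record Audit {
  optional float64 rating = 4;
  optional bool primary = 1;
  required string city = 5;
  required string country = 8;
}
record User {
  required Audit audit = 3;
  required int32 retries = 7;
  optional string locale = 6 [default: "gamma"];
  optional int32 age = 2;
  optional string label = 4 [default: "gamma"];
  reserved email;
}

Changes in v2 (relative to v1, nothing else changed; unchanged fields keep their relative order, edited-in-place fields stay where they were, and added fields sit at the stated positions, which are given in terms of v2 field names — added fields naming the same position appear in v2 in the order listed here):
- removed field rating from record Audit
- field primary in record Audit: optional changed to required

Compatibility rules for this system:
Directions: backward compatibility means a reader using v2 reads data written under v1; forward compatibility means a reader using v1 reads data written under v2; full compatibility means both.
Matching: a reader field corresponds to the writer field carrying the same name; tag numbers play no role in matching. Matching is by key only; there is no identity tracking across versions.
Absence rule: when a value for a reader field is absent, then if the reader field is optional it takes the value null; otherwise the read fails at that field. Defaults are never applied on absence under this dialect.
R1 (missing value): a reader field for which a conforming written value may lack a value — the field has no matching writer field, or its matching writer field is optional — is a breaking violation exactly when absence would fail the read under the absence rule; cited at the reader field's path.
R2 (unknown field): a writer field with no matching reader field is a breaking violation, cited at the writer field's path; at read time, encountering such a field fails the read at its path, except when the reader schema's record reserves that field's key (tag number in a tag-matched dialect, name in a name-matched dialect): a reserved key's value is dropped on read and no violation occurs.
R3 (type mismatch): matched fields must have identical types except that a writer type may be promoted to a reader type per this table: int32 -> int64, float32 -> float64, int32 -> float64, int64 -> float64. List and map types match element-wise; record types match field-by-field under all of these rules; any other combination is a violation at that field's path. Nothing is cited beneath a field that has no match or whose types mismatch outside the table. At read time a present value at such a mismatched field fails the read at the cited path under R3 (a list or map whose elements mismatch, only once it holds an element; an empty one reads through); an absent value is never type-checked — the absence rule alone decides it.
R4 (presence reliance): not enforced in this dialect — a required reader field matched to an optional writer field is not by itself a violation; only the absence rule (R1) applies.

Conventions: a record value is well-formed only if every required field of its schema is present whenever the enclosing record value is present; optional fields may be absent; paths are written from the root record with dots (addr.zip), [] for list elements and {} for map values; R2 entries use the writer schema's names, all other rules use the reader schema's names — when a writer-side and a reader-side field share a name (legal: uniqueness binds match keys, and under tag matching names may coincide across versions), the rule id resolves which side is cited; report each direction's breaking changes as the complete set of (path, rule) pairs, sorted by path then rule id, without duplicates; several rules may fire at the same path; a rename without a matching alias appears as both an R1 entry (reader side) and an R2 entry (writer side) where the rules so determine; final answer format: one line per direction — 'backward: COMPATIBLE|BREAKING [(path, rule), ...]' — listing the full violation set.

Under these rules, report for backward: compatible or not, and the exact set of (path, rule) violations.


backward: BREAKING [(audit.primary, R1), (audit.rating, R2)]

the writer's type comes first in each User pair
backward analysis of User with v2 as reader and v1 as writer:
  audit: Audit -> Audit, writer required; from audit
  retries: int32 -> int32, writer required; from retries
  locale: string -> string, writer optional; from locale
  age: int32 -> int32, writer optional; from age
  label: string -> string, writer optional; from label
  audit.primary: bool -> bool, writer optional; from audit.primary
  audit.city: string -> string, writer required; from audit.city
  audit.country: string -> string, writer required; from audit.country
  writer audit.rating: unknown to reader
  rule R1 violated at audit.primary
  rule R2 violated at audit.rating
  => backward: BREAKING (2)
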